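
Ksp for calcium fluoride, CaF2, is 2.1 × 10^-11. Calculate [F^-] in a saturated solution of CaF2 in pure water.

CaF2(s) ⇌ Ca^2+(aq) + 2 F^-(aq)
Ksp = [Ca^2+][F^-]^2
Let s = molar solubility. Then [Ca^2+] = s and [F^-] = 2s.
Ksp = s(2s)^2 = 4s^3
s = (2.1 × 10^-11 / 4)^(1/3) = 1.74 × 10^-4 M
[F^-] = 2s = 3.5 × 10^-4 M

[F^-] ≈ 3.5e-4 M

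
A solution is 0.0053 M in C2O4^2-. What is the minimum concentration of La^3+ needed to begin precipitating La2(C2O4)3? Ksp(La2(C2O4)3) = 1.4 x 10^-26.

La2(C2O4)3(s) ⇌ 2 La^3+ + 3 C2O4^2-
Ksp = [La^3+]^2[C2O4^2-]^3
Precipitation begins when Q = Ksp. With [C2O4^2-] = 0.0053 M:
1.4 x 10^-26 = (0.0053)^3 × [La^3+]^2
[La^3+] = (1.4 x 10^-26 / 1.49 x 10^-7)^(1/2) = 3.1 x 10^-10 M

3.1e-10 M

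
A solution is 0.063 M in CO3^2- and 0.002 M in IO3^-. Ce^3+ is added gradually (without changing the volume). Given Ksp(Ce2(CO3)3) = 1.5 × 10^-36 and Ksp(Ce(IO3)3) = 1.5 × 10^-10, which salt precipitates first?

Precipitation of each salt starts when its ion product equals its Ksp.
For Ce2(CO3)3: 1.5 × 10^-36 = (0.063)^3 × [Ce^3+]^2  ⇒  [Ce^3+] = 7.7 × 10^-17 M.
For Ce(IO3)3: 1.5 × 10^-10 = (0.002)^3 × [Ce^3+]  ⇒  [Ce^3+] = 1.9 × 10^-2 M.
The salt with the lower threshold [Ce^3+] precipitates first: Ce2(CO3)3.

Ce2(CO3)3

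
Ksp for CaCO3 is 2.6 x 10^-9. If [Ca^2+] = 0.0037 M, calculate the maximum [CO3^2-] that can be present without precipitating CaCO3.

CaCO3(s) ⇌ Ca^2+(aq) + CO3^2-(aq)
Ksp = [Ca^2+][CO3^2-]
Precipitation begins when Q = Ksp. With [Ca^2+] = 0.0037 M:
2.6 x 10^-9 = (0.0037) × [CO3^2-]
[CO3^2-] = (2.6 x 10^-9 / 3.7 × 10^-3) = 7.0 x 10^-7 M

[CO3^2-] ≈ 7.0 x 10^-7 M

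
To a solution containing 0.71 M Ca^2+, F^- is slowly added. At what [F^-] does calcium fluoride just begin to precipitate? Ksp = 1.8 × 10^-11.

[F^-] ≈ 5.0 × 10^-6 M

CaF2(s) ⇌ Ca^2+(aq) + 2 F^-(aq)
Ksp = [Ca^2+][F^-]^2
Precipitation begins when Q = Ksp. With [Ca^2+] = 0.71 M:
1.8 × 10^-11 = (0.71) × [F^-]^2
[F^-] = (1.8 × 10^-11 / 7.1 × 10^-1)^(1/2) = 5.0 × 10^-6 M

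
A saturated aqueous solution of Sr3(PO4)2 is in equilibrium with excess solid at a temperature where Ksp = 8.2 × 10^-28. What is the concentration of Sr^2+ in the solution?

[Sr^2+] ≈ 4.5 × 10^-6 M

Sr3(PO4)2(s) ⇌ 3 Sr^2+(aq) + 2 PO4^3-(aq)
Ksp = [Sr^2+]^3[PO4^3-]^2
With molar solubility s: [Sr^2+] = 3s, [PO4^3-] = 2s.
Substituting: Ksp = (3s)^3(2s)^2 = 108s^5
s = (8.2 × 10^-28 / 108)^(1/5) = 1.50 x 10^-6 M
[Sr^2+] = 3s = 4.5 × 10^-6 M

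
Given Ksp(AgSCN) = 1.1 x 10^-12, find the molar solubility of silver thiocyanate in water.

s = 1.0 x 10^-6 M

AgSCN(s) <=> Ag^+(aq) + SCN^-(aq)
Ksp = [Ag^+][SCN^-]
Let s = molar solubility. Then [Ag^+] = s and [SCN^-] = s.
Ksp = s^2
s = (1.1 x 10^-12)^(1/2) = 1.0 × 10^-6 M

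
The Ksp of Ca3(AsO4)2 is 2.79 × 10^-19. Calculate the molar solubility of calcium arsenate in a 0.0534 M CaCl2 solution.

2.14e-8 M

Ca3(AsO4)2(s) ⇌ 3 Ca^2+(aq) + 2 AsO4^3-(aq)
Ksp = [Ca^2+]^3[AsO4^3-]^2
If s mol/L dissolves here, [Ca^2+] = 0.0534 + 3s ≈ 0.0534, [AsO4^3-] = 2s (since Ca^2+ from CaCl2 dominates).
Ksp ≈ (0.0534)^3 × (2s)^2
s = 2.14 x 10^-8 M
Check: 3s = 6.4 × 10^-8 ≪ 0.0534, so the approximation is valid.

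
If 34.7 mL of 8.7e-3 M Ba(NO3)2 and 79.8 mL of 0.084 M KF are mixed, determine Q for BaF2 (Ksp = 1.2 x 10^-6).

9.0 × 10^-6

Total volume = 34.7 + 79.8 = 114.5 mL.
[Ba^2+] = 8.7 × 10^-3 × (34.7/114.5) = 2.64 × 10^-3 M
[F^-] = 8.4 × 10^-2 × (79.8/114.5) = 5.85 × 10^-2 M
BaF2(s) ⇌ Ba^2+(aq) + 2 F^-(aq), so Q = [Ba^2+][F^-]^2
Q = (2.64 × 10^-3)(5.85 × 10^-2)^2 = 9.0 x 10^-6
Q > Ksp, so BaF2 will precipitate.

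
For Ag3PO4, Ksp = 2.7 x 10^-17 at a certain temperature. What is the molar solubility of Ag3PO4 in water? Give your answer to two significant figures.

s ≈ 3.2 x 10^-5 M

Ag3PO4(s) <=> 3 Ag^+ + PO4^3-
Ksp = [Ag^+]^3[PO4^3-]
For each mole of Ag3PO4 that dissolves: [Ag^+] = 3s, [PO4^3-] = s.
Ksp = (3s)^3s = 27s^4
Solving, s = (2.7 x 10^-17/27)^(1/4) = 3.2 x 10^-5 M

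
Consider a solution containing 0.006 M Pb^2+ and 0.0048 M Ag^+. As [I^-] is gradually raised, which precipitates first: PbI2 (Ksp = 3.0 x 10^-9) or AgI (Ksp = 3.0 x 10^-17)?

Each salt begins to precipitate when Q = Ksp, i.e. when [I^-] reaches its threshold.
For PbI2: 3.0 x 10^-9 = 0.006 × [I^-]^2  ⇒  [I^-] = 7.1 × 10^-4 M.
For AgI: 3.0 x 10^-17 = 0.0048 × [I^-]  ⇒  [I^-] = 6.3 x 10^-15 M.
The salt with the lower threshold [I^-] precipitates first: AgI.

AgI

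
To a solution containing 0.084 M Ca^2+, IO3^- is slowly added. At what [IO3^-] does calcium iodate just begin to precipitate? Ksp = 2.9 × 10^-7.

Ca(IO3)2(s) ⇌ Ca^2+ + 2 IO3^-
Ksp = [Ca^2+][IO3^-]^2
Precipitation begins when Q = Ksp. With [Ca^2+] = 0.084 M:
2.9 × 10^-7 = (0.084) × [IO3^-]^2
[IO3^-] = (2.9 × 10^-7 / 8.4 × 10^-2)^(1/2) = 1.9 × 10^-3 M

[IO3^-] ≈ 1.9 × 10^-3 M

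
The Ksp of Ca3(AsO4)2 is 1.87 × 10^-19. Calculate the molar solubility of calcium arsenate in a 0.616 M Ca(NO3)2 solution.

Ca3(AsO4)2(s) <=> 3 Ca^2+(aq) + 2 AsO4^3-(aq)
Ksp = [Ca^2+]^3[AsO4^3-]^2
Let s = moles of Ca3(AsO4)2 that dissolve per litre. [Ca^2+] = 0.616 + 3s ≈ 0.616, [AsO4^3-] = 2s (common-ion effect: Ca^2+ is already 0.616 M).
Ksp ≈ (0.616)^3 × (2s)^2
s = 4.47 x 10^-10 M
Check: 3s = 1.3 × 10^-9 ≪ 0.616, so the approximation is valid.

s = 4.47e-10 M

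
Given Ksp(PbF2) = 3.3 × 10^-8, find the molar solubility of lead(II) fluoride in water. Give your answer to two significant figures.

s = 2.0 × 10^-3 M

PbF2(s) ⇌ Pb^2+(aq) + 2 F^-(aq)
Ksp = [Pb^2+][F^-]^2
If s mol/L of PbF2 dissolves, [Pb^2+] = s and [F^-] = 2s.
So Ksp = s × (2s)^2 = 4s^3
Solving, s = (3.3 × 10^-8/4)^(1/3) = 2.0 × 10^-3 M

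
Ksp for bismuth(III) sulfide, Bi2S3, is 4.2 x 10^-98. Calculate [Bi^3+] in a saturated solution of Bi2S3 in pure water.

Bi2S3(s) ⇌ 2 Bi^3+(aq) + 3 S^2-(aq)
Ksp = [Bi^3+]^2[S^2-]^3
For each mole of Bi2S3 that dissolves: [Bi^3+] = 2s, [S^2-] = 3s.
Substituting: Ksp = (2s)^2(3s)^3 = 108s^5
s = (4.2 x 10^-98 / 108)^(1/5) = 1.31 × 10^-20 M
[Bi^3+] = 2s = 2.6 × 10^-20 M

2.6e-20 M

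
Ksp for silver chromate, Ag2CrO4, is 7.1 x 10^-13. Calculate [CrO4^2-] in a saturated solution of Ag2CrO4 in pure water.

[CrO4^2-] = 5.6e-5 M

Ag2CrO4(s) <=> 2 Ag^+ + CrO4^2-
Ksp = [Ag^+]^2[CrO4^2-]
For each mole of Ag2CrO4 that dissolves: [Ag^+] = 2s, [CrO4^2-] = s.
So Ksp = (2s)^2 × s = 4s^3
Solving, s = (7.1 x 10^-13/4)^(1/3) = 5.62 x 10^-5 M
[CrO4^2-] = s = 5.6 × 10^-5 M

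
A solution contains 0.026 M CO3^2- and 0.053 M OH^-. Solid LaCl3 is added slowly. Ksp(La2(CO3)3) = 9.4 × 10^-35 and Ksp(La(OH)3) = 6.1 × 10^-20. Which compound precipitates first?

La(OH)3

Precipitation of each salt starts when its ion product equals its Ksp.
For La2(CO3)3: 9.4 × 10^-35 = (0.026)^3 × [La^3+]^2  ⇒  [La^3+] = 2.3 × 10^-15 M.
For La(OH)3: 6.1 × 10^-20 = (0.053)^3 × [La^3+]  ⇒  [La^3+] = 4.1 x 10^-16 M.
The salt with the lower threshold [La^3+] precipitates first: La(OH)3.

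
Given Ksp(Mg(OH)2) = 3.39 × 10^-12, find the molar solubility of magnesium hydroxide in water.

Mg(OH)2(s) ⇌ Mg^2+ + 2 OH^-
Ksp = [Mg^2+][OH^-]^2
For each mole of Mg(OH)2 that dissolves: [Mg^2+] = s, [OH^-] = 2s.
So Ksp = s × (2s)^2 = 4s^3
s^3 = 3.39 × 10^-12 / 4, so s = 9.46 × 10^-5 M

s ≈ 9.46 × 10^-5 M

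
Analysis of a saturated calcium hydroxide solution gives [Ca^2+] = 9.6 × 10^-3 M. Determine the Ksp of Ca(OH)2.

Ksp = 3.5 x 10^-6

Ca(OH)2(s) ⇌ Ca^2+(aq) + 2 OH^-(aq)
Stoichiometry gives [OH^-] = (2/1)[Ca^2+] = 1.92 x 10^-2 M.
Ksp = [Ca^2+][OH^-]^2
Ksp = 9.6 × 10^-3 × (1.92 × 10^-2)^2 = 3.5 x 10^-6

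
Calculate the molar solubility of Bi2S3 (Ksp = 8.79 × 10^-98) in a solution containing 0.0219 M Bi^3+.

s = 1.89 × 10^-32 M

Bi2S3(s) <=> 2 Bi^3+(aq) + 3 S^2-(aq)
Ksp = [Bi^3+]^2[S^2-]^3
If s mol/L dissolves here, [Bi^3+] = 0.0219 + 2s ≈ 0.0219, [S^2-] = 3s (since the Bi^3+ already present dominates).
Ksp ≈ (0.0219)^2 × (3s)^3
s = 1.89 × 10^-32 M
Check: 2s = 3.8 × 10^-32 ≪ 0.0219, so the approximation is valid.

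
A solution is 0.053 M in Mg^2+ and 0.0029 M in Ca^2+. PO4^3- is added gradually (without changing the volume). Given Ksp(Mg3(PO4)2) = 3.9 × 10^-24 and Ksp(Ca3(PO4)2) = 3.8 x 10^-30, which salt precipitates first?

Ca3(PO4)2

Precipitation of each salt starts when its ion product equals its Ksp.
For Mg3(PO4)2: 3.9 × 10^-24 = (0.053)^3 × [PO4^3-]^2  ⇒  [PO4^3-] = 1.6 x 10^-10 M.
For Ca3(PO4)2: 3.8 x 10^-30 = (0.0029)^3 × [PO4^3-]^2  ⇒  [PO4^3-] = 1.2 × 10^-11 M.
The salt with the lower threshold [PO4^3-] precipitates first: Ca3(PO4)2.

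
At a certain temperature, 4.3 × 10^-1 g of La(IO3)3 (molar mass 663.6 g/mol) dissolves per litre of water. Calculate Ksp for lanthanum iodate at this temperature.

Ksp = 4.8e-12

Molar solubility s = (4.3 × 10^-1 g/L) / (663.6 g/mol) = 6.48 x 10^-4 M.
La(IO3)3(s) <=> La^3+ + 3 IO3^-
If s mol/L of La(IO3)3 dissolves, [La^3+] = s and [IO3^-] = 3s.
Ksp = [La^3+][IO3^-]^3
Ksp = s(3s)^3 = 27s^4
Ksp = 27 × (6.48 x 10^-4)^4 = 4.8 x 10^-12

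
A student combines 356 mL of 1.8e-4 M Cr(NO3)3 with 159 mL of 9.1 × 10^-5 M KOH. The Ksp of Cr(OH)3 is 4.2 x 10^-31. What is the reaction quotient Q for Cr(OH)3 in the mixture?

Q = 2.8 × 10^-18

Total volume = 356 + 159 = 515 mL.
[Cr^3+] = 1.8 × 10^-4 × (356/515) = 1.24 x 10^-4 M
[OH^-] = 9.1 × 10^-5 × (159/515) = 2.81 × 10^-5 M
Cr(OH)3(s) <=> Cr^3+ + 3 OH^-, so Q = [Cr^3+][OH^-]^3
Q = (1.24 × 10^-4)(2.81 x 10^-5)^3 = 2.8 x 10^-18
Q > Ksp, so Cr(OH)3 will precipitate.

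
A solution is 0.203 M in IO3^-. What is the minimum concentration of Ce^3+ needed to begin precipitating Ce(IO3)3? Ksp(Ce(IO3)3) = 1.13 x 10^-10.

1.35 × 10^-8 M

Ce(IO3)3(s) ⇌ Ce^3+(aq) + 3 IO3^-(aq)
Ksp = [Ce^3+][IO3^-]^3
Precipitation begins when Q = Ksp. With [IO3^-] = 0.203 M:
1.13 x 10^-10 = (0.203)^3 × [Ce^3+]
[Ce^3+] = (1.13 x 10^-10 / 8.365 × 10^-3) = 1.35 × 10^-8 M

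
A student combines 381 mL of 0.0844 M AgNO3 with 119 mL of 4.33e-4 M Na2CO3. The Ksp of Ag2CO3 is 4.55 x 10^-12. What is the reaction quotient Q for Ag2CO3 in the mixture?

Q = 4.26 x 10^-7

Total volume = 381 + 119 = 500 mL.
[Ag^+] = 8.44 × 10^-2 × (381/500) = 6.431 × 10^-2 M
[CO3^2-] = 4.33 × 10^-4 × (119/500) = 1.031 × 10^-4 M
Ag2CO3(s) ⇌ 2 Ag^+ + CO3^2-, so Q = [Ag^+]^2[CO3^2-]
Q = (6.431 × 10^-2)^2(1.031 × 10^-4) = 4.26 x 10^-7
Q > Ksp, so Ag2CO3 will precipitate.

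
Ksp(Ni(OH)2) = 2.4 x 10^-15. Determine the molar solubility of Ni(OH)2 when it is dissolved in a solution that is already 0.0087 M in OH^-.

Ni(OH)2(s) ⇌ Ni^2+(aq) + 2 OH^-(aq)
Ksp = [Ni^2+][OH^-]^2
If s mol/L dissolves here, [Ni^2+] = s, [OH^-] = 0.0087 + 2s ≈ 0.0087 (common-ion effect: OH^- is already 0.0087 M).
Ksp ≈ s × (0.0087)^2
s = 3.2 × 10^-11 M
Check: 2s = 6.3 × 10^-11 ≪ 0.0087, so the approximation is valid.

s ≈ 3.2 × 10^-11 M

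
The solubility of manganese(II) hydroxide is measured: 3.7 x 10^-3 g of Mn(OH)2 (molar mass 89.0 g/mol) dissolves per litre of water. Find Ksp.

Ksp = 2.9e-13

Molar solubility s = (3.7 × 10^-3 g/L) / (89.0 g/mol) = 4.16 x 10^-5 M.
Mn(OH)2(s) ⇌ Mn^2+ + 2 OH^-
For each mole of Mn(OH)2 that dissolves: [Mn^2+] = s, [OH^-] = 2s.
Ksp = [Mn^2+][OH^-]^2
Substituting: Ksp = s(2s)^2 = 4s^3
With s = 4.16 × 10^-5: Ksp = 2.9 × 10^-13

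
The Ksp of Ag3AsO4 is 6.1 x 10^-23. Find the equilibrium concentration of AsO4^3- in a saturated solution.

Ag3AsO4(s) <=> 3 Ag^+ + AsO4^3-
Ksp = [Ag^+]^3[AsO4^3-]
With molar solubility s: [Ag^+] = 3s, [AsO4^3-] = s.
Ksp = (3s)^3s = 27s^4
s^4 = 6.1 x 10^-23 / 27, so s = 1.23 x 10^-6 M
[AsO4^3-] = s = 1.2 x 10^-6 M

1.2e-6 M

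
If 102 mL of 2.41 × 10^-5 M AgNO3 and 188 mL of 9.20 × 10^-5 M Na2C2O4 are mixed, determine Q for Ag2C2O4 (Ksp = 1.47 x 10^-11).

Q ≈ 4.29 × 10^-15

Total volume = 102 + 188 = 290 mL.
[Ag^+] = 2.41 × 10^-5 × (102/290) = 8.477 × 10^-6 M
[C2O4^2-] = 9.20 x 10^-5 × (188/290) = 5.964 × 10^-5 M
Ag2C2O4(s) ⇌ 2 Ag^+(aq) + C2O4^2-(aq), so Q = [Ag^+]^2[C2O4^2-]
Q = (8.477 x 10^-6)^2(5.964 × 10^-5) = 4.29 × 10^-15
Q < Ksp, so no precipitate of Ag2C2O4 forms.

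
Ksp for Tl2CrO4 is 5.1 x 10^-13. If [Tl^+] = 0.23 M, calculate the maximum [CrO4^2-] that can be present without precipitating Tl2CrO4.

[CrO4^2-] ≈ 9.6 × 10^-12 M

Tl2CrO4(s) <=> 2 Tl^+(aq) + CrO4^2-(aq)
Ksp = [Tl^+]^2[CrO4^2-]
Precipitation begins when Q = Ksp. With [Tl^+] = 0.23 M:
5.1 x 10^-13 = (0.23)^2 × [CrO4^2-]
[CrO4^2-] = (5.1 x 10^-13 / 5.29 × 10^-2) = 9.6 x 10^-12 M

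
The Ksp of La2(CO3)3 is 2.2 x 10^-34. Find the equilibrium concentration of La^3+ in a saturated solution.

La2(CO3)3(s) ⇌ 2 La^3+(aq) + 3 CO3^2-(aq)
Ksp = [La^3+]^2[CO3^2-]^3
Let s = molar solubility. Then [La^3+] = 2s and [CO3^2-] = 3s.
Ksp = (2s)^2(3s)^3 = 108s^5
Solving, s = (2.2 x 10^-34/108)^(1/5) = 7.27 × 10^-8 M
[La^3+] = 2s = 1.5 x 10^-7 M

1.5e-7 M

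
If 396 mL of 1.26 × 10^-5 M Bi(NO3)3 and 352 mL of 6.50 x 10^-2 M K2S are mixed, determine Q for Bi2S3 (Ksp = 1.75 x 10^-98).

Total volume = 396 + 352 = 748 mL.
[Bi^3+] = 1.26 x 10^-5 × (396/748) = 6.671 x 10^-6 M
[S^2-] = 6.50 × 10^-2 × (352/748) = 3.059 x 10^-2 M
Bi2S3(s) ⇌ 2 Bi^3+ + 3 S^2-, so Q = [Bi^3+]^2[S^2-]^3
Q = (6.671 × 10^-6)^2(3.059 x 10^-2)^3 = 1.27 x 10^-15
Q > Ksp, so Bi2S3 will precipitate.

1.27 × 10^-15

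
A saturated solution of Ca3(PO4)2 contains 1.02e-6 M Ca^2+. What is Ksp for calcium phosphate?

Ca3(PO4)2(s) <=> 3 Ca^2+(aq) + 2 PO4^3-(aq)
Stoichiometry gives [PO4^3-] = (2/3)[Ca^2+] = 6.800 × 10^-7 M.
Ksp = [Ca^2+]^3[PO4^3-]^2
Ksp = (1.02 x 10^-6)^3 × (6.800 × 10^-7)^2 = 4.91 x 10^-31

Ksp = 4.91 x 10^-31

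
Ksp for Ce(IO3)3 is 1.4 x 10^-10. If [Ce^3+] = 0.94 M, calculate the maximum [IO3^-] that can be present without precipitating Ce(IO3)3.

[IO3^-] ≈ 5.3 × 10^-4 M

Ce(IO3)3(s) ⇌ Ce^3+(aq) + 3 IO3^-(aq)
Ksp = [Ce^3+][IO3^-]^3
Precipitation begins when Q = Ksp. With [Ce^3+] = 0.94 M:
1.4 x 10^-10 = (0.94) × [IO3^-]^3
[IO3^-] = (1.4 x 10^-10 / 9.4 × 10^-1)^(1/3) = 5.3 × 10^-4 M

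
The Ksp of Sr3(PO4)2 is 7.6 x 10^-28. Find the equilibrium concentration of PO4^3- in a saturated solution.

Sr3(PO4)2(s) <=> 3 Sr^2+(aq) + 2 PO4^3-(aq)
Ksp = [Sr^2+]^3[PO4^3-]^2
Let s = molar solubility. Then [Sr^2+] = 3s and [PO4^3-] = 2s.
Substituting: Ksp = (3s)^3(2s)^2 = 108s^5
Solving, s = (7.6 x 10^-28/108)^(1/5) = 1.48 x 10^-6 M
[PO4^3-] = 2s = 3.0 × 10^-6 M

[PO4^3-] ≈ 3.0 × 10^-6 M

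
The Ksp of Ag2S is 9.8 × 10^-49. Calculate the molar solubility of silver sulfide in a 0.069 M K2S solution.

Ag2S(s) ⇌ 2 Ag^+(aq) + S^2-(aq)
Ksp = [Ag^+]^2[S^2-]
Let s = moles of Ag2S that dissolve per litre. [Ag^+] = 2s, [S^2-] = 0.069 + s ≈ 0.069 (common-ion effect: S^2- is already 0.069 M).
Ksp ≈ (2s)^2 × 0.069
s = 1.9 × 10^-24 M
Check: s = 1.9 × 10^-24 ≪ 0.069, so the approximation is valid.

s ≈ 1.9 x 10^-24 M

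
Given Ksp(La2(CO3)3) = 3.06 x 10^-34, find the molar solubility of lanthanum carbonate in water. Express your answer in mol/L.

7.77 × 10^-8 M

La2(CO3)3(s) ⇌ 2 La^3+(aq) + 3 CO3^2-(aq)
Ksp = [La^3+]^2[CO3^2-]^3
With molar solubility s: [La^3+] = 2s, [CO3^2-] = 3s.
Ksp = (2s)^2(3s)^3 = 108s^5
s^5 = 3.06 x 10^-34 / 108, so s = 7.77 × 10^-8 M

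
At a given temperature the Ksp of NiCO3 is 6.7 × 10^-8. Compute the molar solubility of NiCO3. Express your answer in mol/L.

NiCO3(s) <=> Ni^2+ + CO3^2-
Ksp = [Ni^2+][CO3^2-]
Let s = molar solubility. Then [Ni^2+] = s and [CO3^2-] = s.
Ksp = s^2
s = √(6.7 × 10^-8) = 2.6 x 10^-4 M

2.6 × 10^-4 M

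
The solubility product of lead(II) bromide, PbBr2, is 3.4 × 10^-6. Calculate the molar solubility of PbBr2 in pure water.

PbBr2(s) ⇌ Pb^2+(aq) + 2 Br^-(aq)
Ksp = [Pb^2+][Br^-]^2
With molar solubility s: [Pb^2+] = s, [Br^-] = 2s.
So Ksp = s × (2s)^2 = 4s^3
s^3 = 3.4 × 10^-6 / 4, so s = 9.5 × 10^-3 M

9.5 × 10^-3 M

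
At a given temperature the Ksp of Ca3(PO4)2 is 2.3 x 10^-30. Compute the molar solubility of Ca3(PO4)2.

Ca3(PO4)2(s) <=> 3 Ca^2+ + 2 PO4^3-
Ksp = [Ca^2+]^3[PO4^3-]^2
Let s = molar solubility. Then [Ca^2+] = 3s and [PO4^3-] = 2s.
Substituting: Ksp = (3s)^3(2s)^2 = 108s^5
s = (2.3 x 10^-30 / 108)^(1/5) = 4.6 × 10^-7 M

s = 4.6 × 10^-7 M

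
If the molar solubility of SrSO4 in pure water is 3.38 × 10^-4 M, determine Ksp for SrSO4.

1.14e-7

SrSO4(s) ⇌ Sr^2+(aq) + SO4^2-(aq)
If s mol/L of SrSO4 dissolves, [Sr^2+] = s and [SO4^2-] = s.
Ksp = [Sr^2+][SO4^2-]
Ksp = s^2
With s = 3.38 x 10^-4: Ksp = 1.14 x 10^-7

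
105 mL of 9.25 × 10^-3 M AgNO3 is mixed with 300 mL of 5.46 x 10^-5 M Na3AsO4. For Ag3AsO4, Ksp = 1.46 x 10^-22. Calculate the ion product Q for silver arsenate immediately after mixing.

Total volume = 105 + 300 = 405 mL.
[Ag^+] = 9.25 × 10^-3 × (105/405) = 2.398 × 10^-3 M
[AsO4^3-] = 5.46 x 10^-5 × (300/405) = 4.044 × 10^-5 M
Ag3AsO4(s) ⇌ 3 Ag^+(aq) + AsO4^3-(aq), so Q = [Ag^+]^3[AsO4^3-]
Q = (2.398 x 10^-3)^3(4.044 × 10^-5) = 5.58 x 10^-13
Q > Ksp, so Ag3AsO4 will precipitate.

Q ≈ 5.58 × 10^-13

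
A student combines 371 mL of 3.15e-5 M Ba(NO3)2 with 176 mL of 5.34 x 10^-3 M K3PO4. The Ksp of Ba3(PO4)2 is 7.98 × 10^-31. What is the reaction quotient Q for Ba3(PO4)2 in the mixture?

2.88 × 10^-20

Total volume = 371 + 176 = 547 mL.
[Ba^2+] = 3.15 × 10^-5 × (371/547) = 2.136 x 10^-5 M
[PO4^3-] = 5.34 × 10^-3 × (176/547) = 1.718 × 10^-3 M
Ba3(PO4)2(s) <=> 3 Ba^2+(aq) + 2 PO4^3-(aq), so Q = [Ba^2+]^3[PO4^3-]^2
Q = (2.136 x 10^-5)^3(1.718 × 10^-3)^2 = 2.88 × 10^-20
Q > Ksp, so Ba3(PO4)2 will precipitate.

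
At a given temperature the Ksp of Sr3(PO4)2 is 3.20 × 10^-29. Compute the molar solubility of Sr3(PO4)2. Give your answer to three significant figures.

Sr3(PO4)2(s) <=> 3 Sr^2+ + 2 PO4^3-
Ksp = [Sr^2+]^3[PO4^3-]^2
If s mol/L of Sr3(PO4)2 dissolves, [Sr^2+] = 3s and [PO4^3-] = 2s.
So Ksp = (3s)^3 × (2s)^2 = 108s^5
Solving, s = (3.20 × 10^-29/108)^(1/5) = 7.84 × 10^-7 M

s = 7.84e-7 M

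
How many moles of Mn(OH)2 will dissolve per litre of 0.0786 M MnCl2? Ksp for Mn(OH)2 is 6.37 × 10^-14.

s = 4.50 × 10^-7 M

Mn(OH)2(s) ⇌ Mn^2+(aq) + 2 OH^-(aq)
Ksp = [Mn^2+][OH^-]^2
Let s be the molar solubility in this solution. [Mn^2+] = 0.0786 + s ≈ 0.0786, [OH^-] = 2s (Ksp is small, so little additional dissolves).
Ksp ≈ 0.0786 × (2s)^2
s = 4.50 × 10^-7 M
Check: s = 4.5 × 10^-7 ≪ 0.0786, so the approximation is valid.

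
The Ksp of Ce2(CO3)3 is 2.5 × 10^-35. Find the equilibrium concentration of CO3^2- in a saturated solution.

Ce2(CO3)3(s) <=> 2 Ce^3+(aq) + 3 CO3^2-(aq)
Ksp = [Ce^3+]^2[CO3^2-]^3
If s mol/L of Ce2(CO3)3 dissolves, [Ce^3+] = 2s and [CO3^2-] = 3s.
Ksp = (2s)^2(3s)^3 = 108s^5
Solving, s = (2.5 × 10^-35/108)^(1/5) = 4.71 x 10^-8 M
[CO3^2-] = 3s = 1.4 x 10^-7 M

[CO3^2-] = 1.4 x 10^-7 M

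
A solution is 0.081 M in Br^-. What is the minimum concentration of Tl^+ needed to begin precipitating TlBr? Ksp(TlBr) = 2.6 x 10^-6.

[Tl^+] ≈ 3.2e-5 M

TlBr(s) ⇌ Tl^+(aq) + Br^-(aq)
Ksp = [Tl^+][Br^-]
Precipitation begins when Q = Ksp. With [Br^-] = 0.081 M:
2.6 x 10^-6 = (0.081) × [Tl^+]
[Tl^+] = (2.6 x 10^-6 / 8.1 × 10^-2) = 3.2 × 10^-5 M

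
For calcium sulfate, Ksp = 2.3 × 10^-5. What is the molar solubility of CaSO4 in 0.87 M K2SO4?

s = 2.6e-5 M

CaSO4(s) ⇌ Ca^2+ + SO4^2-
Ksp = [Ca^2+][SO4^2-]
If s mol/L dissolves here, [Ca^2+] = s, [SO4^2-] = 0.87 + s ≈ 0.87 (Ksp is small, so little additional dissolves).
Ksp ≈ s × 0.87
s = 2.6 × 10^-5 M
Check: s = 2.6 × 10^-5 ≪ 0.87, so the approximation is valid.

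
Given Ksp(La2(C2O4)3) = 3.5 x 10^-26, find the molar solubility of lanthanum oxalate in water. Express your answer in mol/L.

La2(C2O4)3(s) <=> 2 La^3+(aq) + 3 C2O4^2-(aq)
Ksp = [La^3+]^2[C2O4^2-]^3
Let s = molar solubility. Then [La^3+] = 2s and [C2O4^2-] = 3s.
Ksp = (2s)^2(3s)^3 = 108s^5
s^5 = 3.5 x 10^-26 / 108, so s = 3.2 × 10^-6 M

s = 3.2 × 10^-6 M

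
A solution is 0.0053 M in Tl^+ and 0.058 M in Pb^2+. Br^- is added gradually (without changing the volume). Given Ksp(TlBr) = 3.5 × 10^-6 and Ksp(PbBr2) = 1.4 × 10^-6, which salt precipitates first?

Precipitation of each salt starts when its ion product equals its Ksp.
For TlBr: 3.5 × 10^-6 = 0.0053 × [Br^-]  ⇒  [Br^-] = 6.6 × 10^-4 M.
For PbBr2: 1.4 × 10^-6 = 0.058 × [Br^-]^2  ⇒  [Br^-] = 4.9 × 10^-3 M.
The salt with the lower threshold [Br^-] precipitates first: TlBr.

TlBr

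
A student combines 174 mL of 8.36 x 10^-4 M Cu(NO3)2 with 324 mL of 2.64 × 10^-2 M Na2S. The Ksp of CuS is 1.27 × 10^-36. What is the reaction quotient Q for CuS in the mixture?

Q ≈ 5.02 × 10^-6

Total volume = 174 + 324 = 498 mL.
[Cu^2+] = 8.36 × 10^-4 × (174/498) = 2.921 × 10^-4 M
[S^2-] = 2.64 × 10^-2 × (324/498) = 1.718 × 10^-2 M
CuS(s) <=> Cu^2+(aq) + S^2-(aq), so Q = [Cu^2+][S^2-]
Q = (2.921 × 10^-4)(1.718 x 10^-2) = 5.02 x 10^-6
Q > Ksp, so CuS will precipitate.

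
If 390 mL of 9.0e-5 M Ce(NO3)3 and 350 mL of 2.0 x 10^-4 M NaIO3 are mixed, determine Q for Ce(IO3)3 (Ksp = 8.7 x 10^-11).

4.0 × 10^-17

Total volume = 390 + 350 = 740 mL.
[Ce^3+] = 9.0 × 10^-5 × (390/740) = 4.74 × 10^-5 M
[IO3^-] = 2.0 × 10^-4 × (350/740) = 9.46 × 10^-5 M
Ce(IO3)3(s) ⇌ Ce^3+(aq) + 3 IO3^-(aq), so Q = [Ce^3+][IO3^-]^3
Q = (4.74 × 10^-5)(9.46 x 10^-5)^3 = 4.0 × 10^-17
Q < Ksp, so no precipitate of Ce(IO3)3 forms.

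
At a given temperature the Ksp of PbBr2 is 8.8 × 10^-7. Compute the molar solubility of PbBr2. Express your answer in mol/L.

6.0e-3 M

PbBr2(s) ⇌ Pb^2+ + 2 Br^-
Ksp = [Pb^2+][Br^-]^2
Let s = molar solubility. Then [Pb^2+] = s and [Br^-] = 2s.
Substituting: Ksp = s(2s)^2 = 4s^3
s = (8.8 × 10^-7 / 4)^(1/3) = 6.0 × 10^-3 M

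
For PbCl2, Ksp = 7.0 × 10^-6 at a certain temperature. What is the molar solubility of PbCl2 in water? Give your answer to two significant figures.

s ≈ 1.2 × 10^-2 M

PbCl2(s) ⇌ Pb^2+ + 2 Cl^-
Ksp = [Pb^2+][Cl^-]^2
If s mol/L of PbCl2 dissolves, [Pb^2+] = s and [Cl^-] = 2s.
Ksp = s(2s)^2 = 4s^3
s = (7.0 × 10^-6 / 4)^(1/3) = 1.2 × 10^-2 M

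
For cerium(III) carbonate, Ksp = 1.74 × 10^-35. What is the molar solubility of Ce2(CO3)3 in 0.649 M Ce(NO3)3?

s ≈ 1.15e-12 M

Ce2(CO3)3(s) ⇌ 2 Ce^3+ + 3 CO3^2-
Ksp = [Ce^3+]^2[CO3^2-]^3
Let s be the molar solubility in this solution. [Ce^3+] = 0.649 + 2s ≈ 0.649, [CO3^2-] = 3s (common-ion effect: Ce^3+ is already 0.649 M).
Ksp ≈ (0.649)^2 × (3s)^3
s = 1.15 × 10^-12 M
Check: 2s = 2.3 x 10^-12 ≪ 0.649, so the approximation is valid.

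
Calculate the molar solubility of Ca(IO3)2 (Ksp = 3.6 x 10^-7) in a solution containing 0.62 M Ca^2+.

Ca(IO3)2(s) ⇌ Ca^2+(aq) + 2 IO3^-(aq)
Ksp = [Ca^2+][IO3^-]^2
Let s = moles of Ca(IO3)2 that dissolve per litre. [Ca^2+] = 0.62 + s ≈ 0.62, [IO3^-] = 2s (Ksp is small, so little additional dissolves).
Ksp ≈ 0.62 × (2s)^2
s = 3.8 × 10^-4 M
Check: s = 3.8 x 10^-4 ≪ 0.62, so the approximation is valid.

s ≈ 3.8 × 10^-4 M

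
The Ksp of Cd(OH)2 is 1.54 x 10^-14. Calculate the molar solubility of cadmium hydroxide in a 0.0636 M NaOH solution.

s = 3.81 × 10^-12 M

Cd(OH)2(s) ⇌ Cd^2+ + 2 OH^-
Ksp = [Cd^2+][OH^-]^2
Let s = moles of Cd(OH)2 that dissolve per litre. [Cd^2+] = s, [OH^-] = 0.0636 + 2s ≈ 0.0636 (since OH^- from NaOH dominates).
Ksp ≈ s × (0.0636)^2
s = 3.81 × 10^-12 M
Check: 2s = 7.6 × 10^-12 ≪ 0.0636, so the approximation is valid.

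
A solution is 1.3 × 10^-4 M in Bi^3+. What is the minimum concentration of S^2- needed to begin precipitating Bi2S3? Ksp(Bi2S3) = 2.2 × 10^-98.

Bi2S3(s) ⇌ 2 Bi^3+ + 3 S^2-
Ksp = [Bi^3+]^2[S^2-]^3
Precipitation begins when Q = Ksp. With [Bi^3+] = 1.3 × 10^-4 M:
2.2 × 10^-98 = (1.3 × 10^-4)^2 × [S^2-]^3
[S^2-] = (2.2 × 10^-98 / 1.69 × 10^-8)^(1/3) = 1.1 x 10^-30 M

1.1e-30 M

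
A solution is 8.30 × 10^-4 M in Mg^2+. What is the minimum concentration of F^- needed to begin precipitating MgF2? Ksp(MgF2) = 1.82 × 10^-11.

MgF2(s) ⇌ Mg^2+ + 2 F^-
Ksp = [Mg^2+][F^-]^2
Precipitation begins when Q = Ksp. With [Mg^2+] = 8.30 × 10^-4 M:
1.82 × 10^-11 = (8.30 × 10^-4) × [F^-]^2
[F^-] = (1.82 × 10^-11 / 8.30 x 10^-4)^(1/2) = 1.48 × 10^-4 M

[F^-] ≈ 1.48 × 10^-4 M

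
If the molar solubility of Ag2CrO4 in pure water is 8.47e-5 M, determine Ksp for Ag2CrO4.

Ag2CrO4(s) ⇌ 2 Ag^+(aq) + CrO4^2-(aq)
For each mole of Ag2CrO4 that dissolves: [Ag^+] = 2s, [CrO4^2-] = s.
Ksp = [Ag^+]^2[CrO4^2-]
So Ksp = (2s)^2 × s = 4s^3
With s = 8.47 x 10^-5: Ksp = 2.43 × 10^-12

Ksp ≈ 2.43e-12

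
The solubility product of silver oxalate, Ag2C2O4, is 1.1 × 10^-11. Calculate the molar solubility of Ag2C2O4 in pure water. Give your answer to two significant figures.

s ≈ 1.4 x 10^-4 M

Ag2C2O4(s) ⇌ 2 Ag^+(aq) + C2O4^2-(aq)
Ksp = [Ag^+]^2[C2O4^2-]
With molar solubility s: [Ag^+] = 2s, [C2O4^2-] = s.
Ksp = (2s)^2s = 4s^3
s^3 = 1.1 × 10^-11 / 4, so s = 1.4 × 10^-4 M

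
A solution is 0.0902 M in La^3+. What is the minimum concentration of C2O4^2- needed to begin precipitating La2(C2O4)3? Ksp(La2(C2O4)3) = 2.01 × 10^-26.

La2(C2O4)3(s) <=> 2 La^3+ + 3 C2O4^2-
Ksp = [La^3+]^2[C2O4^2-]^3
Precipitation begins when Q = Ksp. With [La^3+] = 0.0902 M:
2.01 × 10^-26 = (0.0902)^2 × [C2O4^2-]^3
[C2O4^2-] = (2.01 × 10^-26 / 8.136 × 10^-3)^(1/3) = 1.35 × 10^-8 M

1.35 x 10^-8 M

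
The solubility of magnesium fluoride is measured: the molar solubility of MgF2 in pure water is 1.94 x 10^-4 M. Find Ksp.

Ksp ≈ 2.92 × 10^-11

MgF2(s) ⇌ Mg^2+(aq) + 2 F^-(aq)
For each mole of MgF2 that dissolves: [Mg^2+] = s, [F^-] = 2s.
Ksp = [Mg^2+][F^-]^2
Substituting: Ksp = s(2s)^2 = 4s^3
Ksp = 4 × (1.94 x 10^-4)^3 = 2.92 x 10^-11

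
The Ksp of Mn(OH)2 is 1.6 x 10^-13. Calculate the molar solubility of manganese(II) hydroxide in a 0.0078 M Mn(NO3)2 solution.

Mn(OH)2(s) <=> Mn^2+ + 2 OH^-
Ksp = [Mn^2+][OH^-]^2
If s mol/L dissolves here, [Mn^2+] = 0.0078 + s ≈ 0.0078, [OH^-] = 2s (common-ion effect: Mn^2+ is already 0.0078 M).
Ksp ≈ 0.0078 × (2s)^2
s = 2.3 × 10^-6 M
Check: s = 2.3 × 10^-6 ≪ 0.0078, so the approximation is valid.

s ≈ 2.3e-6 M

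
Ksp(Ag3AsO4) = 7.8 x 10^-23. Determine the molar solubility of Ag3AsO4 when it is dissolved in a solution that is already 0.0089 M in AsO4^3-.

Ag3AsO4(s) ⇌ 3 Ag^+ + AsO4^3-
Ksp = [Ag^+]^3[AsO4^3-]
Let s = moles of Ag3AsO4 that dissolve per litre. [Ag^+] = 3s, [AsO4^3-] = 0.0089 + s ≈ 0.0089 (since the AsO4^3- already present dominates).
Ksp ≈ (3s)^3 × 0.0089
s = 6.9 × 10^-8 M
Check: s = 6.9 x 10^-8 ≪ 0.0089, so the approximation is valid.

6.9 × 10^-8 M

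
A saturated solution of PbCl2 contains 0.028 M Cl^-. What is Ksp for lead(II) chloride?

Ksp = 1.1e-5

PbCl2(s) <=> Pb^2+ + 2 Cl^-
Stoichiometry gives [Pb^2+] = (1/2)[Cl^-] = 1.40 × 10^-2 M.
Ksp = [Pb^2+][Cl^-]^2
Ksp = 1.40 × 10^-2 × (2.8 × 10^-2)^2 = 1.1 × 10^-5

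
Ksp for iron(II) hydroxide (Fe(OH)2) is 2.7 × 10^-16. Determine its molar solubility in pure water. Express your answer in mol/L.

s = 4.1 × 10^-6 M

Fe(OH)2(s) ⇌ Fe^2+ + 2 OH^-
Ksp = [Fe^2+][OH^-]^2
With molar solubility s: [Fe^2+] = s, [OH^-] = 2s.
Substituting: Ksp = s(2s)^2 = 4s^3
s^3 = 2.7 × 10^-16 / 4, so s = 4.1 x 10^-6 M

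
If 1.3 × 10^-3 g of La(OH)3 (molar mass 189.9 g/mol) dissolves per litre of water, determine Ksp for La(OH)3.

5.9 × 10^-20

Molar solubility s = (1.3 × 10^-3 g/L) / (189.9 g/mol) = 6.85 × 10^-6 M.
La(OH)3(s) ⇌ La^3+(aq) + 3 OH^-(aq)
For each mole of La(OH)3 that dissolves: [La^3+] = s, [OH^-] = 3s.
Ksp = [La^3+][OH^-]^3
Ksp = s(3s)^3 = 27s^4
Ksp = 27 × (6.85 × 10^-6)^4 = 5.9 × 10^-20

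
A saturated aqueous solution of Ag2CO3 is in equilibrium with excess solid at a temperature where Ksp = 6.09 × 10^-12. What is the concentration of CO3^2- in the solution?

1.15 × 10^-4 M

Ag2CO3(s) <=> 2 Ag^+ + CO3^2-
Ksp = [Ag^+]^2[CO3^2-]
With molar solubility s: [Ag^+] = 2s, [CO3^2-] = s.
So Ksp = (2s)^2 × s = 4s^3
s^3 = 6.09 × 10^-12 / 4, so s = 1.150 × 10^-4 M
[CO3^2-] = s = 1.15 × 10^-4 M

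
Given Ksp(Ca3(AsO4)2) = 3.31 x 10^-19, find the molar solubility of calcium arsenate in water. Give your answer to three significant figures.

Ca3(AsO4)2(s) ⇌ 3 Ca^2+ + 2 AsO4^3-
Ksp = [Ca^2+]^3[AsO4^3-]^2
With molar solubility s: [Ca^2+] = 3s, [AsO4^3-] = 2s.
So Ksp = (3s)^3 × (2s)^2 = 108s^5
Solving, s = (3.31 x 10^-19/108)^(1/5) = 7.89 × 10^-5 M

7.89 × 10^-5 M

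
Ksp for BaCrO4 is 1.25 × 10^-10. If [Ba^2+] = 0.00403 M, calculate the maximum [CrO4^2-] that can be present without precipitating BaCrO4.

BaCrO4(s) <=> Ba^2+ + CrO4^2-
Ksp = [Ba^2+][CrO4^2-]
Precipitation begins when Q = Ksp. With [Ba^2+] = 0.00403 M:
1.25 × 10^-10 = (0.00403) × [CrO4^2-]
[CrO4^2-] = (1.25 × 10^-10 / 4.03 × 10^-3) = 3.10 x 10^-8 M

[CrO4^2-] = 3.10e-8 M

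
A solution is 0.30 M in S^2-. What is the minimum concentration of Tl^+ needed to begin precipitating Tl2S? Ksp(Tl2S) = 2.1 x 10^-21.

[Tl^+] = 8.4e-11 M

Tl2S(s) <=> 2 Tl^+ + S^2-
Ksp = [Tl^+]^2[S^2-]
Precipitation begins when Q = Ksp. With [S^2-] = 0.30 M:
2.1 x 10^-21 = (0.30) × [Tl^+]^2
[Tl^+] = (2.1 x 10^-21 / 3.0 × 10^-1)^(1/2) = 8.4 × 10^-11 M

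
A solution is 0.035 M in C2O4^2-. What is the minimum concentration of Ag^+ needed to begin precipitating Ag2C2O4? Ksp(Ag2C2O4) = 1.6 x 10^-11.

Ag2C2O4(s) ⇌ 2 Ag^+(aq) + C2O4^2-(aq)
Ksp = [Ag^+]^2[C2O4^2-]
Precipitation begins when Q = Ksp. With [C2O4^2-] = 0.035 M:
1.6 x 10^-11 = (0.035) × [Ag^+]^2
[Ag^+] = (1.6 x 10^-11 / 3.5 × 10^-2)^(1/2) = 2.1 x 10^-5 M

2.1e-5 M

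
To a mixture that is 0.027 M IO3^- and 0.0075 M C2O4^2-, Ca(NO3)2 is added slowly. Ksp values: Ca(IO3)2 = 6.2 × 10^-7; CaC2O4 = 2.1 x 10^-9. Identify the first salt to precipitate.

CaC2O4

Each salt begins to precipitate when Q = Ksp, i.e. when [Ca^2+] reaches its threshold.
For Ca(IO3)2: 6.2 × 10^-7 = (0.027)^2 × [Ca^2+]  ⇒  [Ca^2+] = 8.5 × 10^-4 M.
For CaC2O4: 2.1 x 10^-9 = 0.0075 × [Ca^2+]  ⇒  [Ca^2+] = 2.8 x 10^-7 M.
The salt with the lower threshold [Ca^2+] precipitates first: CaC2O4.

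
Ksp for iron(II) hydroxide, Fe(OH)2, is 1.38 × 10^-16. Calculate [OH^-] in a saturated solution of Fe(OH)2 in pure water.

6.51 x 10^-6 M

Fe(OH)2(s) ⇌ Fe^2+ + 2 OH^-
Ksp = [Fe^2+][OH^-]^2
Let s = molar solubility. Then [Fe^2+] = s and [OH^-] = 2s.
Substituting: Ksp = s(2s)^2 = 4s^3
s^3 = 1.38 × 10^-16 / 4, so s = 3.255 × 10^-6 M
[OH^-] = 2s = 6.51 x 10^-6 M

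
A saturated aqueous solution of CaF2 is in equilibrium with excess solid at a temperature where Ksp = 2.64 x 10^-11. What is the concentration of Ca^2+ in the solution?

CaF2(s) <=> Ca^2+(aq) + 2 F^-(aq)
Ksp = [Ca^2+][F^-]^2
For each mole of CaF2 that dissolves: [Ca^2+] = s, [F^-] = 2s.
Substituting: Ksp = s(2s)^2 = 4s^3
Solving, s = (2.64 x 10^-11/4)^(1/3) = 1.876 x 10^-4 M
[Ca^2+] = s = 1.88 x 10^-4 M

1.88 x 10^-4 M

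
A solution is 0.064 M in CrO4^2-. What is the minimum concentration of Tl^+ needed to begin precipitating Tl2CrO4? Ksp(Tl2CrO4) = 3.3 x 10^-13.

Tl2CrO4(s) ⇌ 2 Tl^+(aq) + CrO4^2-(aq)
Ksp = [Tl^+]^2[CrO4^2-]
Precipitation begins when Q = Ksp. With [CrO4^2-] = 0.064 M:
3.3 x 10^-13 = (0.064) × [Tl^+]^2
[Tl^+] = (3.3 x 10^-13 / 6.4 × 10^-2)^(1/2) = 2.3 × 10^-6 M

[Tl^+] ≈ 2.3e-6 M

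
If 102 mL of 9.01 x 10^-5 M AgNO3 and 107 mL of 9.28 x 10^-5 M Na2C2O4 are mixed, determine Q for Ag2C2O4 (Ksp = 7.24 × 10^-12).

Total volume = 102 + 107 = 209 mL.
[Ag^+] = 9.01 x 10^-5 × (102/209) = 4.397 × 10^-5 M
[C2O4^2-] = 9.28 × 10^-5 × (107/209) = 4.751 x 10^-5 M
Ag2C2O4(s) <=> 2 Ag^+(aq) + C2O4^2-(aq), so Q = [Ag^+]^2[C2O4^2-]
Q = (4.397 x 10^-5)^2(4.751 x 10^-5) = 9.19 × 10^-14
Q < Ksp, so no precipitate of Ag2C2O4 forms.

9.19 x 10^-14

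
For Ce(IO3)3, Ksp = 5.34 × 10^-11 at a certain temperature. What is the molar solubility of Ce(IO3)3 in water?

s = 1.19e-3 M

Ce(IO3)3(s) ⇌ Ce^3+ + 3 IO3^-
Ksp = [Ce^3+][IO3^-]^3
For each mole of Ce(IO3)3 that dissolves: [Ce^3+] = s, [IO3^-] = 3s.
Ksp = s(3s)^3 = 27s^4
s = (5.34 × 10^-11 / 27)^(1/4) = 1.19 × 10^-3 M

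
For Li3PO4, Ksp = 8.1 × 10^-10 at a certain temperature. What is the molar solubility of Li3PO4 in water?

s ≈ 2.3 x 10^-3 M

Li3PO4(s) <=> 3 Li^+(aq) + PO4^3-(aq)
Ksp = [Li^+]^3[PO4^3-]
With molar solubility s: [Li^+] = 3s, [PO4^3-] = s.
Substituting: Ksp = (3s)^3s = 27s^4
Solving, s = (8.1 × 10^-10/27)^(1/4) = 2.3 × 10^-3 M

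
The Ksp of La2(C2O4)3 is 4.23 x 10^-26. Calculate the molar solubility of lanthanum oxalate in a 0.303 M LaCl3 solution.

La2(C2O4)3(s) ⇌ 2 La^3+ + 3 C2O4^2-
Ksp = [La^3+]^2[C2O4^2-]^3
If s mol/L dissolves here, [La^3+] = 0.303 + 2s ≈ 0.303, [C2O4^2-] = 3s (Ksp is small, so little additional dissolves).
Ksp ≈ (0.303)^2 × (3s)^3
s = 2.57 x 10^-9 M
Check: 2s = 5.1 × 10^-9 ≪ 0.303, so the approximation is valid.

s ≈ 2.57e-9 M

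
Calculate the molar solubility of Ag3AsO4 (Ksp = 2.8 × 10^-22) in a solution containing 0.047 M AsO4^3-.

6.0 x 10^-8 M

Ag3AsO4(s) <=> 3 Ag^+ + AsO4^3-
Ksp = [Ag^+]^3[AsO4^3-]
Let s be the molar solubility in this solution. [Ag^+] = 3s, [AsO4^3-] = 0.047 + s ≈ 0.047 (since the AsO4^3- already present dominates).
Ksp ≈ (3s)^3 × 0.047
s = 6.0 × 10^-8 M
Check: s = 6.0 × 10^-8 ≪ 0.047, so the approximation is valid.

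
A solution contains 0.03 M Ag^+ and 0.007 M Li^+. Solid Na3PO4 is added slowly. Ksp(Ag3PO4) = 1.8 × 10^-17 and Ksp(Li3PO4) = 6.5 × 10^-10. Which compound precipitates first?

Ag3PO4

Precipitation of each salt starts when its ion product equals its Ksp.
For Ag3PO4: 1.8 × 10^-17 = (0.03)^3 × [PO4^3-]  ⇒  [PO4^3-] = 6.7 × 10^-13 M.
For Li3PO4: 6.5 × 10^-10 = (0.007)^3 × [PO4^3-]  ⇒  [PO4^3-] = 1.9 x 10^-3 M.
The salt with the lower threshold [PO4^3-] precipitates first: Ag3PO4.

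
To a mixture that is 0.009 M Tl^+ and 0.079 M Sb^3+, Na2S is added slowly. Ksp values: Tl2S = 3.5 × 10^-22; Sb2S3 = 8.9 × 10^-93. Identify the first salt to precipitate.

Each salt begins to precipitate when Q = Ksp, i.e. when [S^2-] reaches its threshold.
For Tl2S: 3.5 × 10^-22 = (0.009)^2 × [S^2-]  ⇒  [S^2-] = 4.3 x 10^-18 M.
For Sb2S3: 8.9 × 10^-93 = (0.079)^2 × [S^2-]^3  ⇒  [S^2-] = 1.1 x 10^-30 M.
The salt with the lower threshold [S^2-] precipitates first: Sb2S3.

Sb2S3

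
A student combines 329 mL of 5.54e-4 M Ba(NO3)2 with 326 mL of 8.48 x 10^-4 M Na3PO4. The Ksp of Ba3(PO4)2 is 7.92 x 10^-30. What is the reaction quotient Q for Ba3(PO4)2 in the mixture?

Q ≈ 3.84 × 10^-18

Total volume = 329 + 326 = 655 mL.
[Ba^2+] = 5.54 × 10^-4 × (329/655) = 2.783 × 10^-4 M
[PO4^3-] = 8.48 × 10^-4 × (326/655) = 4.221 x 10^-4 M
Ba3(PO4)2(s) ⇌ 3 Ba^2+ + 2 PO4^3-, so Q = [Ba^2+]^3[PO4^3-]^2
Q = (2.783 × 10^-4)^3(4.221 x 10^-4)^2 = 3.84 × 10^-18
Q > Ksp, so Ba3(PO4)2 will precipitate.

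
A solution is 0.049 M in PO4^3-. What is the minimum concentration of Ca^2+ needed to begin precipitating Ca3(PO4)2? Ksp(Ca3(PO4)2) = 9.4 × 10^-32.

Ca3(PO4)2(s) ⇌ 3 Ca^2+(aq) + 2 PO4^3-(aq)
Ksp = [Ca^2+]^3[PO4^3-]^2
Precipitation begins when Q = Ksp. With [PO4^3-] = 0.049 M:
9.4 × 10^-32 = (0.049)^2 × [Ca^2+]^3
[Ca^2+] = (9.4 × 10^-32 / 2.40 x 10^-3)^(1/3) = 3.4 x 10^-10 M

3.4e-10 M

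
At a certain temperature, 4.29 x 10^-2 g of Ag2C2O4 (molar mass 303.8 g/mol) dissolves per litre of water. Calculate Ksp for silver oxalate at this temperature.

Molar solubility s = (4.29 x 10^-2 g/L) / (303.8 g/mol) = 1.412 × 10^-4 M.
Ag2C2O4(s) ⇌ 2 Ag^+(aq) + C2O4^2-(aq)
With molar solubility s: [Ag^+] = 2s, [C2O4^2-] = s.
Ksp = [Ag^+]^2[C2O4^2-]
Substituting: Ksp = (2s)^2s = 4s^3
With s = 1.412 × 10^-4: Ksp = 1.13 × 10^-11

1.13e-11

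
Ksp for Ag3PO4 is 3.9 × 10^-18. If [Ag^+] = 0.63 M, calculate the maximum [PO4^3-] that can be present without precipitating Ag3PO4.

Ag3PO4(s) ⇌ 3 Ag^+(aq) + PO4^3-(aq)
Ksp = [Ag^+]^3[PO4^3-]
Precipitation begins when Q = Ksp. With [Ag^+] = 0.63 M:
3.9 × 10^-18 = (0.63)^3 × [PO4^3-]
[PO4^3-] = (3.9 × 10^-18 / 2.50 × 10^-1) = 1.6 × 10^-17 M

1.6e-17 M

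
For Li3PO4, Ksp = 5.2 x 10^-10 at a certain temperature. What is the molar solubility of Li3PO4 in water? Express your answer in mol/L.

Li3PO4(s) ⇌ 3 Li^+(aq) + PO4^3-(aq)
Ksp = [Li^+]^3[PO4^3-]
With molar solubility s: [Li^+] = 3s, [PO4^3-] = s.
Substituting: Ksp = (3s)^3s = 27s^4
s = (5.2 x 10^-10 / 27)^(1/4) = 2.1 × 10^-3 M

2.1e-3 M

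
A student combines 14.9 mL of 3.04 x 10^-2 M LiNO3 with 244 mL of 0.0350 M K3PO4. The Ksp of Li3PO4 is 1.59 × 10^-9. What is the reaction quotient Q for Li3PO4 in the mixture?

Total volume = 14.9 + 244 = 258.9 mL.
[Li^+] = 3.04 x 10^-2 × (14.9/258.9) = 1.750 x 10^-3 M
[PO4^3-] = 3.50 x 10^-2 × (244/258.9) = 3.299 × 10^-2 M
Li3PO4(s) ⇌ 3 Li^+(aq) + PO4^3-(aq), so Q = [Li^+]^3[PO4^3-]
Q = (1.750 × 10^-3)^3(3.299 × 10^-2) = 1.77 × 10^-10
Q < Ksp, so no precipitate of Li3PO4 forms.

Q ≈ 1.77e-10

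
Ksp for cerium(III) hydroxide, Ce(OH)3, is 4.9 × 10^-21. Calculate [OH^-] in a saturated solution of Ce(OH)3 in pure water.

Ce(OH)3(s) ⇌ Ce^3+ + 3 OH^-
Ksp = [Ce^3+][OH^-]^3
For each mole of Ce(OH)3 that dissolves: [Ce^3+] = s, [OH^-] = 3s.
Substituting: Ksp = s(3s)^3 = 27s^4
Solving, s = (4.9 × 10^-21/27)^(1/4) = 3.67 x 10^-6 M
[OH^-] = 3s = 1.1 x 10^-5 M

[OH^-] ≈ 1.1 × 10^-5 M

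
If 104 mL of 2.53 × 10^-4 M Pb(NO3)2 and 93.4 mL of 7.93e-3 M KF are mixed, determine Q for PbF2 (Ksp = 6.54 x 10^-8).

Q ≈ 1.88e-9

Total volume = 104 + 93.4 = 197.4 mL.
[Pb^2+] = 2.53 x 10^-4 × (104/197.4) = 1.333 × 10^-4 M
[F^-] = 7.93 × 10^-3 × (93.4/197.4) = 3.752 × 10^-3 M
PbF2(s) ⇌ Pb^2+ + 2 F^-, so Q = [Pb^2+][F^-]^2
Q = (1.333 × 10^-4)(3.752 x 10^-3)^2 = 1.88 × 10^-9
Q < Ksp, so no precipitate of PbF2 forms.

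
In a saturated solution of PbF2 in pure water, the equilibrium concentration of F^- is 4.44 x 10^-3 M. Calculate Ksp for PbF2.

PbF2(s) ⇌ Pb^2+(aq) + 2 F^-(aq)
Stoichiometry gives [Pb^2+] = (1/2)[F^-] = 2.220 × 10^-3 M.
Ksp = [Pb^2+][F^-]^2
Ksp = 2.220 × 10^-3 × (4.44 x 10^-3)^2 = 4.38 × 10^-8

Ksp ≈ 4.38 × 10^-8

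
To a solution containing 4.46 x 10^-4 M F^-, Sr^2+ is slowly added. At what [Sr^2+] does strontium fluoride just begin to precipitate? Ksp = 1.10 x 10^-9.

SrF2(s) ⇌ Sr^2+(aq) + 2 F^-(aq)
Ksp = [Sr^2+][F^-]^2
Precipitation begins when Q = Ksp. With [F^-] = 4.46 x 10^-4 M:
1.10 x 10^-9 = (4.46 x 10^-4)^2 × [Sr^2+]
[Sr^2+] = (1.10 x 10^-9 / 1.989 x 10^-7) = 5.53 × 10^-3 M

[Sr^2+] ≈ 5.53 x 10^-3 M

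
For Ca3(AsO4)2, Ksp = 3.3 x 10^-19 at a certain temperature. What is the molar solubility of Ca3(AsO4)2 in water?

Ca3(AsO4)2(s) ⇌ 3 Ca^2+ + 2 AsO4^3-
Ksp = [Ca^2+]^3[AsO4^3-]^2
Let s = molar solubility. Then [Ca^2+] = 3s and [AsO4^3-] = 2s.
Ksp = (3s)^3(2s)^2 = 108s^5
Solving, s = (3.3 x 10^-19/108)^(1/5) = 7.9 × 10^-5 M

7.9 x 10^-5 M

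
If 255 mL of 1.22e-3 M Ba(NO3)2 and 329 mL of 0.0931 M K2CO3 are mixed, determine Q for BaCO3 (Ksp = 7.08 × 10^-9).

2.79 x 10^-5

Total volume = 255 + 329 = 584 mL.
[Ba^2+] = 1.22 x 10^-3 × (255/584) = 5.327 x 10^-4 M
[CO3^2-] = 9.31 × 10^-2 × (329/584) = 5.245 × 10^-2 M
BaCO3(s) ⇌ Ba^2+(aq) + CO3^2-(aq), so Q = [Ba^2+][CO3^2-]
Q = (5.327 × 10^-4)(5.245 x 10^-2) = 2.79 × 10^-5
Q > Ksp, so BaCO3 will precipitate.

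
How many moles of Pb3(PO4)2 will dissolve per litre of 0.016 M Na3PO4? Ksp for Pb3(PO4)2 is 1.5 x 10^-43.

s = 2.8 x 10^-14 M

Pb3(PO4)2(s) ⇌ 3 Pb^2+ + 2 PO4^3-
Ksp = [Pb^2+]^3[PO4^3-]^2
If s mol/L dissolves here, [Pb^2+] = 3s, [PO4^3-] = 0.016 + 2s ≈ 0.016 (Ksp is small, so little additional dissolves).
Ksp ≈ (3s)^3 × (0.016)^2
s = 2.8 x 10^-14 M
Check: 2s = 5.6 × 10^-14 ≪ 0.016, so the approximation is valid.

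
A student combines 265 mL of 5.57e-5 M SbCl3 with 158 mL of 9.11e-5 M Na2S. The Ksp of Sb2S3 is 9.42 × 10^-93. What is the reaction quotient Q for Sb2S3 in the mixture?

Q ≈ 4.80 x 10^-23

Total volume = 265 + 158 = 423 mL.
[Sb^3+] = 5.57 × 10^-5 × (265/423) = 3.489 × 10^-5 M
[S^2-] = 9.11 × 10^-5 × (158/423) = 3.403 × 10^-5 M
Sb2S3(s) <=> 2 Sb^3+(aq) + 3 S^2-(aq), so Q = [Sb^3+]^2[S^2-]^3
Q = (3.489 x 10^-5)^2(3.403 x 10^-5)^3 = 4.80 × 10^-23
Q > Ksp, so Sb2S3 will precipitate.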